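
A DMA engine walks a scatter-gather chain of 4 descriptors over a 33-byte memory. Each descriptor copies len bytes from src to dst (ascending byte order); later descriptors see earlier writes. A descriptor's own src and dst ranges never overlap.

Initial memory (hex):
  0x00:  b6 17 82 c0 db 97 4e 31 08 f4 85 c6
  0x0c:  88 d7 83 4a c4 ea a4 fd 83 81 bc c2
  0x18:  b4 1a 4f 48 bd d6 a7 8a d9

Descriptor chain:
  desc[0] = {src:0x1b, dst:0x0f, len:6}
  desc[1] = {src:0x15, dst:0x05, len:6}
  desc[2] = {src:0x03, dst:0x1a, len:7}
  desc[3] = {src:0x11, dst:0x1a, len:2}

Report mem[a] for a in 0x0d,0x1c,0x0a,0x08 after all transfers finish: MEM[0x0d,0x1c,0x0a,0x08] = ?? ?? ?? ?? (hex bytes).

MEM[0x0d,0x1c,0x0a,0x08] = d7 81 4f b4

[0] 0x1b->0x0f len=6 : 48 bd d6 a7 8a d9
[1] 0x15->0x05 len=6 : 81 bc c2 b4 1a 4f
[2] 0x03->0x1a len=7 : c0 db 81 bc c2 b4 1a
[3] 0x11->0x1a len=2 : d6 a7
query mem[0x0d]=0xd7, mem[0x1c]=0x81, mem[0x0a]=0x4f, mem[0x08]=0xb4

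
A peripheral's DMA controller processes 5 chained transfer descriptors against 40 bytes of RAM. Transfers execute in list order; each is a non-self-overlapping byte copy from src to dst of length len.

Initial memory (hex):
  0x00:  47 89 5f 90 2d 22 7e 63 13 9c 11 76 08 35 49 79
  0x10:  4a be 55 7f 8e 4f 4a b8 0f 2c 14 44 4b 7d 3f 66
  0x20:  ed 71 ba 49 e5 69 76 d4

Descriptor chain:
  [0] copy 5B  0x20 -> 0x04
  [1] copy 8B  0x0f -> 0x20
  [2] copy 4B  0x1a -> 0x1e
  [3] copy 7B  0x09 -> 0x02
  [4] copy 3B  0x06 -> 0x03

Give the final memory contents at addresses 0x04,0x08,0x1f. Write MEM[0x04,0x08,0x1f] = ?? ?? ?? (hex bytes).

MEM[0x04,0x08,0x1f] = 49 79 44

D0: mem[0x04..0x08] <- [ed 71 ba 49 e5]
D1: mem[0x20..0x27] <- [79 4a be 55 7f 8e 4f 4a]
D2: mem[0x1e..0x21] <- [14 44 4b 7d]
D3: mem[0x02..0x08] <- [9c 11 76 08 35 49 79]
D4: mem[0x03..0x05] <- [35 49 79]
query mem[0x04]=0x49, mem[0x08]=0x79, mem[0x1f]=0x44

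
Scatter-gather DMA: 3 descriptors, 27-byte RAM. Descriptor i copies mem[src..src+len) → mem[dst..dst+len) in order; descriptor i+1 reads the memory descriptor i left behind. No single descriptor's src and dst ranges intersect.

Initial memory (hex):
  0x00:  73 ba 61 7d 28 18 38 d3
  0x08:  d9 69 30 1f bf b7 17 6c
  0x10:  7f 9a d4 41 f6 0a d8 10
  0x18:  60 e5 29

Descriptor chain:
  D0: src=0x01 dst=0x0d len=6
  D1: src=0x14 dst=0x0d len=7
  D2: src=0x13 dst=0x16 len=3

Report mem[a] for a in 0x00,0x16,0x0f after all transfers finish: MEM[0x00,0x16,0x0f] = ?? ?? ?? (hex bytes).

MEM[0x00,0x16,0x0f] = 73 29 d8

  after D0: wrote 6B at 0x0d = ba617d281838
  after D1: wrote 7B at 0x0d = f60ad81060e529
  after D2: wrote 3B at 0x16 = 29f60a
query mem[0x00]=0x73, mem[0x16]=0x29, mem[0x0f]=0xd8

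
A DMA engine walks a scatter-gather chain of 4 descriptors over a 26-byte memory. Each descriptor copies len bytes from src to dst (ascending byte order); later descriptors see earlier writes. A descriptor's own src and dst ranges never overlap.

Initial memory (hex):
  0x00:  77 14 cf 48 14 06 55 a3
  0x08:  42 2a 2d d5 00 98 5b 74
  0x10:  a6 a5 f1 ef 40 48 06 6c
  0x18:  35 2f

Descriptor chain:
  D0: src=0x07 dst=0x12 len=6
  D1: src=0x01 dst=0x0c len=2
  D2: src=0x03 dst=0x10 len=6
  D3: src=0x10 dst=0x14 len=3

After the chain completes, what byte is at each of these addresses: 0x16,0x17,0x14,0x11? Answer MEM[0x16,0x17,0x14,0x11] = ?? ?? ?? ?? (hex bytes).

MEM[0x16,0x17,0x14,0x11] = 06 00 48 14

  after D0: wrote 6B at 0x12 = a3422a2dd500
  after D1: wrote 2B at 0x0c = 14cf
  after D2: wrote 6B at 0x10 = 48140655a342
  after D3: wrote 3B at 0x14 = 481406
query mem[0x16]=0x06, mem[0x17]=0x00, mem[0x14]=0x48, mem[0x11]=0x14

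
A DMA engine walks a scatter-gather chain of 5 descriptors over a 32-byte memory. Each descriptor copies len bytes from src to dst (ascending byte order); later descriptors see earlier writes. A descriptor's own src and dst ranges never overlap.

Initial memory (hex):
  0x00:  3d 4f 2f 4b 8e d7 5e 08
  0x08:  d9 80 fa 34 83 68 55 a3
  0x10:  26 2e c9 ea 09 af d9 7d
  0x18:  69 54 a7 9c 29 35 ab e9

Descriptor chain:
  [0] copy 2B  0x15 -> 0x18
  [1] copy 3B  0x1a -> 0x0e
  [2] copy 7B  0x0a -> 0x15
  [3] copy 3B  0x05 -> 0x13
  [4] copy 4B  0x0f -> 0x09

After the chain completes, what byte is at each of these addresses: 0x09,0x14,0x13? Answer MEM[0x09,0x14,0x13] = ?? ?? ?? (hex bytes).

MEM[0x09,0x14,0x13] = 9c 5e d7

[0] 0x15->0x18 len=2 : af d9
[1] 0x1a->0x0e len=3 : a7 9c 29
[2] 0x0a->0x15 len=7 : fa 34 83 68 a7 9c 29
[3] 0x05->0x13 len=3 : d7 5e 08
[4] 0x0f->0x09 len=4 : 9c 29 2e c9
query mem[0x09]=0x9c, mem[0x14]=0x5e, mem[0x13]=0xd7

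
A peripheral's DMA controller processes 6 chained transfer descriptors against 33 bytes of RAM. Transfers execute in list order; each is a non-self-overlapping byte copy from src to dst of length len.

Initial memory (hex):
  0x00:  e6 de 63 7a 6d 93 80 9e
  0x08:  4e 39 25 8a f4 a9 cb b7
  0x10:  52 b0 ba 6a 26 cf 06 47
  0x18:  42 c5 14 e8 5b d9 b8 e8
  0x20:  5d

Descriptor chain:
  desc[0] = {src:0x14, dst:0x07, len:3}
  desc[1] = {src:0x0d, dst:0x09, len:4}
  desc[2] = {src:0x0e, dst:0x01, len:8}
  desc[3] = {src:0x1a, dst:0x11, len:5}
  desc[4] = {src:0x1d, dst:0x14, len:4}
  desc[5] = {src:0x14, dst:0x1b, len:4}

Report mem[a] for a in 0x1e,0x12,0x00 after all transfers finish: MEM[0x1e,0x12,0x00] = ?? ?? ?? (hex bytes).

  after D0: wrote 3B at 0x07 = 26cf06
  after D1: wrote 4B at 0x09 = a9cbb752
  after D2: wrote 8B at 0x01 = cbb752b0ba6a26cf
  after D3: wrote 5B at 0x11 = 14e85bd9b8
  after D4: wrote 4B at 0x14 = d9b8e85d
  after D5: wrote 4B at 0x1b = d9b8e85d
query mem[0x1e]=0x5d, mem[0x12]=0xe8, mem[0x00]=0xe6

MEM[0x1e,0x12,0x00] = 5d e8 e6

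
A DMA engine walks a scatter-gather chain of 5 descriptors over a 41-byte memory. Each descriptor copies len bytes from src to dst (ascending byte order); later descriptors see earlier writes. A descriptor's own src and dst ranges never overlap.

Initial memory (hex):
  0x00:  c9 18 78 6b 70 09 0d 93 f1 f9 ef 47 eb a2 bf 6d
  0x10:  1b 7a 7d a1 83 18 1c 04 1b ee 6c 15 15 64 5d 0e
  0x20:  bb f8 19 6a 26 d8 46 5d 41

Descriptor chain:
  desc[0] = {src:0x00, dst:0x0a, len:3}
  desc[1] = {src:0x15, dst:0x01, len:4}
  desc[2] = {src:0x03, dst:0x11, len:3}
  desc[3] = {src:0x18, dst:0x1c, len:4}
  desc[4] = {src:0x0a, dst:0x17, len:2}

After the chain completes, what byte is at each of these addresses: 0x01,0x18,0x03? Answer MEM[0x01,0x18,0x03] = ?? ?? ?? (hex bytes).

MEM[0x01,0x18,0x03] = 18 18 04

[0] 0x00->0x0a len=3 : c9 18 78
[1] 0x15->0x01 len=4 : 18 1c 04 1b
[2] 0x03->0x11 len=3 : 04 1b 09
[3] 0x18->0x1c len=4 : 1b ee 6c 15
[4] 0x0a->0x17 len=2 : c9 18
query mem[0x01]=0x18, mem[0x18]=0x18, mem[0x03]=0x04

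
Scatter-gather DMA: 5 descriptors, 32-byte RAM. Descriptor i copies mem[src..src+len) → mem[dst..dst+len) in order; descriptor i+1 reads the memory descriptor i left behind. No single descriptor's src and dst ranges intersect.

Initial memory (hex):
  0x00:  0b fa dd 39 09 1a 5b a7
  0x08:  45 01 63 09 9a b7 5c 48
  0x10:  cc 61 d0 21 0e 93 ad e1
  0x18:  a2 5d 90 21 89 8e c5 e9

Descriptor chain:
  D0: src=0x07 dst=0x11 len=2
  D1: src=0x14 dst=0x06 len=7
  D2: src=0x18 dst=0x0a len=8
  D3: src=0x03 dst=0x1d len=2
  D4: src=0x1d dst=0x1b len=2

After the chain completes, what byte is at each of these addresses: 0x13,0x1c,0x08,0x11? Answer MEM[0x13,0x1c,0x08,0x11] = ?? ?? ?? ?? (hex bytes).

#0 dst[0x11+2] := {0xa7,0x45}
#1 dst[0x06+7] := {0x0e,0x93,0xad,0xe1,0xa2,0x5d,0x90}
#2 dst[0x0a+8] := {0xa2,0x5d,0x90,0x21,0x89,0x8e,0xc5,0xe9}
#3 dst[0x1d+2] := {0x39,0x09}
#4 dst[0x1b+2] := {0x39,0x09}
query mem[0x13]=0x21, mem[0x1c]=0x09, mem[0x08]=0xad, mem[0x11]=0xe9

MEM[0x13,0x1c,0x08,0x11] = 21 09 ad e9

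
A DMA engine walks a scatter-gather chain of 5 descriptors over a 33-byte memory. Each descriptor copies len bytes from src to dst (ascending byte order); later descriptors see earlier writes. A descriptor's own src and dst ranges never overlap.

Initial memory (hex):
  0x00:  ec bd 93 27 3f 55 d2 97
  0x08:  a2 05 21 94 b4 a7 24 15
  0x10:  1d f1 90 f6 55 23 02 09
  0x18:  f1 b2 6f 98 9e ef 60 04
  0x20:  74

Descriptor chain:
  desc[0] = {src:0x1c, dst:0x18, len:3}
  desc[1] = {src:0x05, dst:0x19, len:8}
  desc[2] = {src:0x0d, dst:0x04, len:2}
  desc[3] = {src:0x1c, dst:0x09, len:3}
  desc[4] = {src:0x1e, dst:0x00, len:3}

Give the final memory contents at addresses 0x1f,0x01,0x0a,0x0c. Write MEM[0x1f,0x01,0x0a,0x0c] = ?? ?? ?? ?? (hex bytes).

  after D0: wrote 3B at 0x18 = 9eef60
  after D1: wrote 8B at 0x19 = 55d297a2052194b4
  after D2: wrote 2B at 0x04 = a724
  after D3: wrote 3B at 0x09 = a20521
  after D4: wrote 3B at 0x00 = 2194b4
query mem[0x1f]=0x94, mem[0x01]=0x94, mem[0x0a]=0x05, mem[0x0c]=0xb4

MEM[0x1f,0x01,0x0a,0x0c] = 94 94 05 b4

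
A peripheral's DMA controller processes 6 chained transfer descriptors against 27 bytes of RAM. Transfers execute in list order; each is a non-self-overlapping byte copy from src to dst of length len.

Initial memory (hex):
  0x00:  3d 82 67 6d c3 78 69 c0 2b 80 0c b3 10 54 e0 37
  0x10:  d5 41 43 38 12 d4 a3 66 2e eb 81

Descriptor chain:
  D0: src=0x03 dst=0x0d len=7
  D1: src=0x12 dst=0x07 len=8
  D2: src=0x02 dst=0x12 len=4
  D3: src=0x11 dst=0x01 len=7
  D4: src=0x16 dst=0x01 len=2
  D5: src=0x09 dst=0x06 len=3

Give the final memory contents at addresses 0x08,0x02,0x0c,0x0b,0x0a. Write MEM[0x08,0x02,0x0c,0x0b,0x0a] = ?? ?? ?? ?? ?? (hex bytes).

D0: mem[0x0d..0x13] <- [6d c3 78 69 c0 2b 80]
D1: mem[0x07..0x0e] <- [2b 80 12 d4 a3 66 2e eb]
D2: mem[0x12..0x15] <- [67 6d c3 78]
D3: mem[0x01..0x07] <- [c0 67 6d c3 78 a3 66]
D4: mem[0x01..0x02] <- [a3 66]
D5: mem[0x06..0x08] <- [12 d4 a3]
query mem[0x08]=0xa3, mem[0x02]=0x66, mem[0x0c]=0x66, mem[0x0b]=0xa3, mem[0x0a]=0xd4

MEM[0x08,0x02,0x0c,0x0b,0x0a] = a3 66 66 a3 d4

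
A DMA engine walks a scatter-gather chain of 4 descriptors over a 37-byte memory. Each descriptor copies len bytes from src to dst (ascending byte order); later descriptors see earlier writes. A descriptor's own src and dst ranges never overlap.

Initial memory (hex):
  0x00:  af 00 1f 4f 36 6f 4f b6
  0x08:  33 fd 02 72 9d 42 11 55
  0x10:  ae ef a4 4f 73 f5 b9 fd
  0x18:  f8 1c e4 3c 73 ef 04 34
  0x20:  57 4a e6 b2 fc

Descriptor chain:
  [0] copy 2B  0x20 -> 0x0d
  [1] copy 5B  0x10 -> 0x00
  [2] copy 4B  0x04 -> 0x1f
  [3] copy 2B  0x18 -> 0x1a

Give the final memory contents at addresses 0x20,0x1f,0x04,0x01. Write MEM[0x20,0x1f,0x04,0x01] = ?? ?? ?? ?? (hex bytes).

[0] 0x20->0x0d len=2 : 57 4a
[1] 0x10->0x00 len=5 : ae ef a4 4f 73
[2] 0x04->0x1f len=4 : 73 6f 4f b6
[3] 0x18->0x1a len=2 : f8 1c
query mem[0x20]=0x6f, mem[0x1f]=0x73, mem[0x04]=0x73, mem[0x01]=0xef

MEM[0x20,0x1f,0x04,0x01] = 6f 73 73 ef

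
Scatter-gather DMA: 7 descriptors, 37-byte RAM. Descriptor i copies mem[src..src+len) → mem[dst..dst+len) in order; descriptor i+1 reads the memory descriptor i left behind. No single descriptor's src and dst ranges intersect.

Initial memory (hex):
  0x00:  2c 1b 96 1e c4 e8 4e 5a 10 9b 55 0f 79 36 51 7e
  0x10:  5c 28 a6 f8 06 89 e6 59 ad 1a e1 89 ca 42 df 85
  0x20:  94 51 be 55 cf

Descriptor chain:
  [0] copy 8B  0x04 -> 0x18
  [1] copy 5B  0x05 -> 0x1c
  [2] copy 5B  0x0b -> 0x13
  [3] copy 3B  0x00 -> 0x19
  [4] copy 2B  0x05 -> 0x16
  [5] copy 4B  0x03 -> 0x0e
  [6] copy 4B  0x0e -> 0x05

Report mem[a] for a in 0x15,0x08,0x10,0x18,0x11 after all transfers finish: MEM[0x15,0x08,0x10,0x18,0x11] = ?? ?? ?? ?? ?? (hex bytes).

MEM[0x15,0x08,0x10,0x18,0x11] = 36 4e e8 c4 4e

[0] 0x04->0x18 len=8 : c4 e8 4e 5a 10 9b 55 0f
[1] 0x05->0x1c len=5 : e8 4e 5a 10 9b
[2] 0x0b->0x13 len=5 : 0f 79 36 51 7e
[3] 0x00->0x19 len=3 : 2c 1b 96
[4] 0x05->0x16 len=2 : e8 4e
[5] 0x03->0x0e len=4 : 1e c4 e8 4e
[6] 0x0e->0x05 len=4 : 1e c4 e8 4e
query mem[0x15]=0x36, mem[0x08]=0x4e, mem[0x10]=0xe8, mem[0x18]=0xc4, mem[0x11]=0x4e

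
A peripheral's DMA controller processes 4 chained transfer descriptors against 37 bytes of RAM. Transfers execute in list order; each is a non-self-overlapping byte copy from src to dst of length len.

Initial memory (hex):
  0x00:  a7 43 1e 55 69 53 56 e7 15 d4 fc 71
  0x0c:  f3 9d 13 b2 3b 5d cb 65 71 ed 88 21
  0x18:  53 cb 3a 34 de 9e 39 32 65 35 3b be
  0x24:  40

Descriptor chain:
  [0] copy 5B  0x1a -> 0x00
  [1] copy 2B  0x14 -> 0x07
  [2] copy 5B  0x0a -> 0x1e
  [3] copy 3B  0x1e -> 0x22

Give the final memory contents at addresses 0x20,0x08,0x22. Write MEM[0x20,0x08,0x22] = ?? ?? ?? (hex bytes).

D0: mem[0x00..0x04] <- [3a 34 de 9e 39]
D1: mem[0x07..0x08] <- [71 ed]
D2: mem[0x1e..0x22] <- [fc 71 f3 9d 13]
D3: mem[0x22..0x24] <- [fc 71 f3]
query mem[0x20]=0xf3, mem[0x08]=0xed, mem[0x22]=0xfc

MEM[0x20,0x08,0x22] = f3 ed fc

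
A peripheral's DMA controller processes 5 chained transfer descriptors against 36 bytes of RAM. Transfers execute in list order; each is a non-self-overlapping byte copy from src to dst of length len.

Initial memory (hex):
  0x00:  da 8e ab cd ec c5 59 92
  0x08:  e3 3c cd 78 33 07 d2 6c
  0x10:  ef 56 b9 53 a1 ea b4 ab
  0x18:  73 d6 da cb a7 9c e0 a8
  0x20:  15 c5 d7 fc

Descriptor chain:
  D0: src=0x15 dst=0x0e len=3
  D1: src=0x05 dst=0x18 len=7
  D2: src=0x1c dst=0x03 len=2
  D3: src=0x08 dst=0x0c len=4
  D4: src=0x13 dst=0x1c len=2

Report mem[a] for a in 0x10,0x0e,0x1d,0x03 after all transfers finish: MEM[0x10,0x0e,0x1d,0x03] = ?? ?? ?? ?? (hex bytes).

MEM[0x10,0x0e,0x1d,0x03] = ab cd a1 3c

  after D0: wrote 3B at 0x0e = eab4ab
  after D1: wrote 7B at 0x18 = c55992e33ccd78
  after D2: wrote 2B at 0x03 = 3ccd
  after D3: wrote 4B at 0x0c = e33ccd78
  after D4: wrote 2B at 0x1c = 53a1
query mem[0x10]=0xab, mem[0x0e]=0xcd, mem[0x1d]=0xa1, mem[0x03]=0x3c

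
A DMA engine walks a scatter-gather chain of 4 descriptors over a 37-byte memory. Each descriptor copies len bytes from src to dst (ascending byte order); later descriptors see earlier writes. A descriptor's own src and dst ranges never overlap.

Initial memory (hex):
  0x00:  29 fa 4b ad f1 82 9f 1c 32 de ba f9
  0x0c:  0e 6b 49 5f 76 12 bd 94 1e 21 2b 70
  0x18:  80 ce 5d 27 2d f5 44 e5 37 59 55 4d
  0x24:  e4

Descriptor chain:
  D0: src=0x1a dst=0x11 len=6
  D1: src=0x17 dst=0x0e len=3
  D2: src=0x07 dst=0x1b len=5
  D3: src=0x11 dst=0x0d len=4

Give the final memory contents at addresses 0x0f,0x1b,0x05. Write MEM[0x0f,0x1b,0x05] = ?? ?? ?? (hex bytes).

MEM[0x0f,0x1b,0x05] = 2d 1c 82

  after D0: wrote 6B at 0x11 = 5d272df544e5
  after D1: wrote 3B at 0x0e = 7080ce
  after D2: wrote 5B at 0x1b = 1c32debaf9
  after D3: wrote 4B at 0x0d = 5d272df5
query mem[0x0f]=0x2d, mem[0x1b]=0x1c, mem[0x05]=0x82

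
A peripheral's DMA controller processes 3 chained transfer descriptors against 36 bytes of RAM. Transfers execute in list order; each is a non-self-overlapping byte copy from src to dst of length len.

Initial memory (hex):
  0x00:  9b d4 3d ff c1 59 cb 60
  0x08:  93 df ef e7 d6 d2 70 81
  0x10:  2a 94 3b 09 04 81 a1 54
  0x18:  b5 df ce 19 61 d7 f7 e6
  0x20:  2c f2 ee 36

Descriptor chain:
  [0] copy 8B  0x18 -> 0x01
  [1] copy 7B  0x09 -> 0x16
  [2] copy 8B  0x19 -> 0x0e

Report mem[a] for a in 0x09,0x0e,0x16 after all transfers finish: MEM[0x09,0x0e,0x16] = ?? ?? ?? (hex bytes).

#0 dst[0x01+8] := {0xb5,0xdf,0xce,0x19,0x61,0xd7,0xf7,0xe6}
#1 dst[0x16+7] := {0xdf,0xef,0xe7,0xd6,0xd2,0x70,0x81}
#2 dst[0x0e+8] := {0xd6,0xd2,0x70,0x81,0xd7,0xf7,0xe6,0x2c}
query mem[0x09]=0xdf, mem[0x0e]=0xd6, mem[0x16]=0xdf

MEM[0x09,0x0e,0x16] = df d6 df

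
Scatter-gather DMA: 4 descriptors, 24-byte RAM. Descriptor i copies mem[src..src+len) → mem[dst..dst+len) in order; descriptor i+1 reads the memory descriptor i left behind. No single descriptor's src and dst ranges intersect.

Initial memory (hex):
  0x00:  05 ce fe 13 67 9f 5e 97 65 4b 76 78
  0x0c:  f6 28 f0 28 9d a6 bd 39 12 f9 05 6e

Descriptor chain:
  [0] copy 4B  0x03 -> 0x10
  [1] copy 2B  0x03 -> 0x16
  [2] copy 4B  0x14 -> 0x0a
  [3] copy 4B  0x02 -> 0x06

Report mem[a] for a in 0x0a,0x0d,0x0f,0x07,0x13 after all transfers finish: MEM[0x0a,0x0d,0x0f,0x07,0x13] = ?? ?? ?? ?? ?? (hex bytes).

MEM[0x0a,0x0d,0x0f,0x07,0x13] = 12 67 28 13 5e

#0 dst[0x10+4] := {0x13,0x67,0x9f,0x5e}
#1 dst[0x16+2] := {0x13,0x67}
#2 dst[0x0a+4] := {0x12,0xf9,0x13,0x67}
#3 dst[0x06+4] := {0xfe,0x13,0x67,0x9f}
query mem[0x0a]=0x12, mem[0x0d]=0x67, mem[0x0f]=0x28, mem[0x07]=0x13, mem[0x13]=0x5e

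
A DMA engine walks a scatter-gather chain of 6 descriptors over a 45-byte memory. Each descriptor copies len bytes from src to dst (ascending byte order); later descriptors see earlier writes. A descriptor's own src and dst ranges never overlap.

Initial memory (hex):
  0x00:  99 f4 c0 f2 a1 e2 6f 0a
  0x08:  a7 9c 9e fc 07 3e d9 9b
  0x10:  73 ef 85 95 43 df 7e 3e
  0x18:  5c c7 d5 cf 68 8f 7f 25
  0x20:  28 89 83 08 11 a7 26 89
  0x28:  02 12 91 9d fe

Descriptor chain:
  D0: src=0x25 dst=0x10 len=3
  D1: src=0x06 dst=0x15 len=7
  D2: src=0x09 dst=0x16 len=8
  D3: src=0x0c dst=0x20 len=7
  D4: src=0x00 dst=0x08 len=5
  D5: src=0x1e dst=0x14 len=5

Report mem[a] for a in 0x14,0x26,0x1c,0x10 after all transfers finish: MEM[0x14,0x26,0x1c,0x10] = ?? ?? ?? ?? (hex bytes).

D0: mem[0x10..0x12] <- [a7 26 89]
D1: mem[0x15..0x1b] <- [6f 0a a7 9c 9e fc 07]
D2: mem[0x16..0x1d] <- [9c 9e fc 07 3e d9 9b a7]
D3: mem[0x20..0x26] <- [07 3e d9 9b a7 26 89]
D4: mem[0x08..0x0c] <- [99 f4 c0 f2 a1]
D5: mem[0x14..0x18] <- [7f 25 07 3e d9]
query mem[0x14]=0x7f, mem[0x26]=0x89, mem[0x1c]=0x9b, mem[0x10]=0xa7

MEM[0x14,0x26,0x1c,0x10] = 7f 89 9b a7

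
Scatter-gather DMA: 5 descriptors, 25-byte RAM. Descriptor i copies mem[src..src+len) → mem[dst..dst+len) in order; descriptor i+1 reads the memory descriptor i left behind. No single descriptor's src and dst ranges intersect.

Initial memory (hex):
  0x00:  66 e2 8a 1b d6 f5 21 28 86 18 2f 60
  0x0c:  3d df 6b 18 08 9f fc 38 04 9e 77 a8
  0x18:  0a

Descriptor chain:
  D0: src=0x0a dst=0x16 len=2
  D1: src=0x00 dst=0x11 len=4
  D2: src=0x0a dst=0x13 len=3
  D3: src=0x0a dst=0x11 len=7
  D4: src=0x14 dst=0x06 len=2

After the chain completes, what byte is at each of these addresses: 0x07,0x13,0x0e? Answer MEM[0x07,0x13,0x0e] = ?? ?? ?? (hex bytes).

MEM[0x07,0x13,0x0e] = 6b 3d 6b

[0] 0x0a->0x16 len=2 : 2f 60
[1] 0x00->0x11 len=4 : 66 e2 8a 1b
[2] 0x0a->0x13 len=3 : 2f 60 3d
[3] 0x0a->0x11 len=7 : 2f 60 3d df 6b 18 08
[4] 0x14->0x06 len=2 : df 6b
query mem[0x07]=0x6b, mem[0x13]=0x3d, mem[0x0e]=0x6b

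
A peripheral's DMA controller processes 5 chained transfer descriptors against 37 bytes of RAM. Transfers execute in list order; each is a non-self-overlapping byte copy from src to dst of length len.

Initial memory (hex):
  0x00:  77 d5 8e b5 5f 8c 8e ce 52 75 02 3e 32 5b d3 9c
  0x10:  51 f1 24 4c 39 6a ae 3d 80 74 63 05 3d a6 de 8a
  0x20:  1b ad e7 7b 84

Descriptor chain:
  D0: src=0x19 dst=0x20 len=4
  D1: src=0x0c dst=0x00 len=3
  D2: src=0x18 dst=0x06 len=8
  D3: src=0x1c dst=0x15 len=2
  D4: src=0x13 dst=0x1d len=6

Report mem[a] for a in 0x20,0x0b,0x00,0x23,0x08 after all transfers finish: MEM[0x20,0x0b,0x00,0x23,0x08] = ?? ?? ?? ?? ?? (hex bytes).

MEM[0x20,0x0b,0x00,0x23,0x08] = a6 a6 32 3d 63

#0 dst[0x20+4] := {0x74,0x63,0x05,0x3d}
#1 dst[0x00+3] := {0x32,0x5b,0xd3}
#2 dst[0x06+8] := {0x80,0x74,0x63,0x05,0x3d,0xa6,0xde,0x8a}
#3 dst[0x15+2] := {0x3d,0xa6}
#4 dst[0x1d+6] := {0x4c,0x39,0x3d,0xa6,0x3d,0x80}
query mem[0x20]=0xa6, mem[0x0b]=0xa6, mem[0x00]=0x32, mem[0x23]=0x3d, mem[0x08]=0x63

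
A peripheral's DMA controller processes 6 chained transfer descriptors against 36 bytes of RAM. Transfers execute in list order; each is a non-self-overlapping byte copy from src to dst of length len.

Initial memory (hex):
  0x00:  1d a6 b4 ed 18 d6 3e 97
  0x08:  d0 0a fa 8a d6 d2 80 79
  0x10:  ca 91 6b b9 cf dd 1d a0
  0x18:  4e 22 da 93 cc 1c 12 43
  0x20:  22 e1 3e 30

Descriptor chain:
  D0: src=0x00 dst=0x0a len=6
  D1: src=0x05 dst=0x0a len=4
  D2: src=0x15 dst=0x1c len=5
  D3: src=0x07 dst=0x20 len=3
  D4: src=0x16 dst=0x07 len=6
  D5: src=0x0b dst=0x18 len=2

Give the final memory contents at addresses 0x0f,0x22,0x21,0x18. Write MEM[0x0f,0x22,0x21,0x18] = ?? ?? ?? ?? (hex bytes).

MEM[0x0f,0x22,0x21,0x18] = d6 0a d0 da

D0: mem[0x0a..0x0f] <- [1d a6 b4 ed 18 d6]
D1: mem[0x0a..0x0d] <- [d6 3e 97 d0]
D2: mem[0x1c..0x20] <- [dd 1d a0 4e 22]
D3: mem[0x20..0x22] <- [97 d0 0a]
D4: mem[0x07..0x0c] <- [1d a0 4e 22 da 93]
D5: mem[0x18..0x19] <- [da 93]
query mem[0x0f]=0xd6, mem[0x22]=0x0a, mem[0x21]=0xd0, mem[0x18]=0xda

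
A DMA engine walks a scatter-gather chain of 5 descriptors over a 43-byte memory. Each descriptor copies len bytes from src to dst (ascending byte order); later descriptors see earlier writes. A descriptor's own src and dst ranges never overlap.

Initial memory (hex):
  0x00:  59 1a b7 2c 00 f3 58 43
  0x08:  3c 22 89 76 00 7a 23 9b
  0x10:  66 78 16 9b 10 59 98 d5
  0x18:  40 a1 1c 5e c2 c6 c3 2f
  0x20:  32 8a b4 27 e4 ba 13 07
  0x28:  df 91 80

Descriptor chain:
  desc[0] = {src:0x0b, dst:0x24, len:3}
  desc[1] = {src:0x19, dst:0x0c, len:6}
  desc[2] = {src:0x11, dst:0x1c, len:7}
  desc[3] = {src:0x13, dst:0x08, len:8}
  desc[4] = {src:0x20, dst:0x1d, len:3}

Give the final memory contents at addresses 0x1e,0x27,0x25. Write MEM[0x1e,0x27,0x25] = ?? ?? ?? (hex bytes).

[0] 0x0b->0x24 len=3 : 76 00 7a
[1] 0x19->0x0c len=6 : a1 1c 5e c2 c6 c3
[2] 0x11->0x1c len=7 : c3 16 9b 10 59 98 d5
[3] 0x13->0x08 len=8 : 9b 10 59 98 d5 40 a1 1c
[4] 0x20->0x1d len=3 : 59 98 d5
query mem[0x1e]=0x98, mem[0x27]=0x07, mem[0x25]=0x00

MEM[0x1e,0x27,0x25] = 98 07 00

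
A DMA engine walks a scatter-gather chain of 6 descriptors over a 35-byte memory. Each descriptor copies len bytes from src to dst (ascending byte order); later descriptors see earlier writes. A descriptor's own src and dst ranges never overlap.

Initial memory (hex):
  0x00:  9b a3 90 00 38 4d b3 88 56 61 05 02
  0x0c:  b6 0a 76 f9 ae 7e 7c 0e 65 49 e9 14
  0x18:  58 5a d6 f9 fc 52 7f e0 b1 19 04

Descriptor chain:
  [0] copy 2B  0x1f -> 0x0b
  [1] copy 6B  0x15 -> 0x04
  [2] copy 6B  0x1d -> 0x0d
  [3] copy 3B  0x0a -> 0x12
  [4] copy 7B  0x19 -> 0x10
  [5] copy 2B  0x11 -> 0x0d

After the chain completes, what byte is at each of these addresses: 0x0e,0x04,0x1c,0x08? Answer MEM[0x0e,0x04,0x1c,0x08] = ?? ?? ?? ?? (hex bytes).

MEM[0x0e,0x04,0x1c,0x08] = f9 49 fc 5a

[0] 0x1f->0x0b len=2 : e0 b1
[1] 0x15->0x04 len=6 : 49 e9 14 58 5a d6
[2] 0x1d->0x0d len=6 : 52 7f e0 b1 19 04
[3] 0x0a->0x12 len=3 : 05 e0 b1
[4] 0x19->0x10 len=7 : 5a d6 f9 fc 52 7f e0
[5] 0x11->0x0d len=2 : d6 f9
query mem[0x0e]=0xf9, mem[0x04]=0x49, mem[0x1c]=0xfc, mem[0x08]=0x5a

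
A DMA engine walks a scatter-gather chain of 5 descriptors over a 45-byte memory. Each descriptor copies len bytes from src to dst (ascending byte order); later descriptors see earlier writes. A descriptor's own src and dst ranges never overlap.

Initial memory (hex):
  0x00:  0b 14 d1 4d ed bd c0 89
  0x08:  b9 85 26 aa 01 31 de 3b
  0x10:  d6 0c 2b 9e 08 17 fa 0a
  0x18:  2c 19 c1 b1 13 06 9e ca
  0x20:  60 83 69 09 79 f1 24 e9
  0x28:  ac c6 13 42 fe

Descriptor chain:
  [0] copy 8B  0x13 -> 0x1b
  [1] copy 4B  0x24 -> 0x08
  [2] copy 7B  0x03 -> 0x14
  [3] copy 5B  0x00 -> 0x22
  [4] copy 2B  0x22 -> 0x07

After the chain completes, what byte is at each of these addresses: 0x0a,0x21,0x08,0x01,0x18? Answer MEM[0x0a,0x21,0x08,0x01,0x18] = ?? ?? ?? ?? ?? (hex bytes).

MEM[0x0a,0x21,0x08,0x01,0x18] = 24 19 14 14 89

#0 dst[0x1b+8] := {0x9e,0x08,0x17,0xfa,0x0a,0x2c,0x19,0xc1}
#1 dst[0x08+4] := {0x79,0xf1,0x24,0xe9}
#2 dst[0x14+7] := {0x4d,0xed,0xbd,0xc0,0x89,0x79,0xf1}
#3 dst[0x22+5] := {0x0b,0x14,0xd1,0x4d,0xed}
#4 dst[0x07+2] := {0x0b,0x14}
query mem[0x0a]=0x24, mem[0x21]=0x19, mem[0x08]=0x14, mem[0x01]=0x14, mem[0x18]=0x89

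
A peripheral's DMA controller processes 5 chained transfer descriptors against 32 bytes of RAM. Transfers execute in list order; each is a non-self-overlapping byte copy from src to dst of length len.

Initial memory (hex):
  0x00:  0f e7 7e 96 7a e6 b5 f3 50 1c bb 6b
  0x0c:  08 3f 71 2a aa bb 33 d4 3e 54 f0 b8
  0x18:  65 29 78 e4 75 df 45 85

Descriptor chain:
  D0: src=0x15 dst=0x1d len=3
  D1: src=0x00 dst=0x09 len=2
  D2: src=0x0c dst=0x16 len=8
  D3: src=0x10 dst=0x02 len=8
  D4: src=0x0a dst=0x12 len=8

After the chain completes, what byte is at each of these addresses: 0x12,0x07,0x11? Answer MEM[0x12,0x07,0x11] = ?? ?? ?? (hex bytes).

MEM[0x12,0x07,0x11] = e7 54 bb

#0 dst[0x1d+3] := {0x54,0xf0,0xb8}
#1 dst[0x09+2] := {0x0f,0xe7}
#2 dst[0x16+8] := {0x08,0x3f,0x71,0x2a,0xaa,0xbb,0x33,0xd4}
#3 dst[0x02+8] := {0xaa,0xbb,0x33,0xd4,0x3e,0x54,0x08,0x3f}
#4 dst[0x12+8] := {0xe7,0x6b,0x08,0x3f,0x71,0x2a,0xaa,0xbb}
query mem[0x12]=0xe7, mem[0x07]=0x54, mem[0x11]=0xbb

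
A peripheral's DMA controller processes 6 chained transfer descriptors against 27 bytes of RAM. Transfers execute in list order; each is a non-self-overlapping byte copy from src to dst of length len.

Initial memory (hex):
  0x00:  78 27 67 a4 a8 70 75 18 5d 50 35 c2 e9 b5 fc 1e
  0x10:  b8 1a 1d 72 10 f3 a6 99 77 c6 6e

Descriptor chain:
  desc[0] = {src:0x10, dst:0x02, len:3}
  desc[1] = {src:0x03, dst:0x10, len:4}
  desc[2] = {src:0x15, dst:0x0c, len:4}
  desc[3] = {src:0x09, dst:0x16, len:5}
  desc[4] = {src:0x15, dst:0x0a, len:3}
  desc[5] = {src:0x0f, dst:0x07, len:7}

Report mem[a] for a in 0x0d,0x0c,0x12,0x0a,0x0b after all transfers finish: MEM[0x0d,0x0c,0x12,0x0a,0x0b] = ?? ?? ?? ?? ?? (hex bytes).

[0] 0x10->0x02 len=3 : b8 1a 1d
[1] 0x03->0x10 len=4 : 1a 1d 70 75
[2] 0x15->0x0c len=4 : f3 a6 99 77
[3] 0x09->0x16 len=5 : 50 35 c2 f3 a6
[4] 0x15->0x0a len=3 : f3 50 35
[5] 0x0f->0x07 len=7 : 77 1a 1d 70 75 10 f3
query mem[0x0d]=0xf3, mem[0x0c]=0x10, mem[0x12]=0x70, mem[0x0a]=0x70, mem[0x0b]=0x75

MEM[0x0d,0x0c,0x12,0x0a,0x0b] = f3 10 70 70 75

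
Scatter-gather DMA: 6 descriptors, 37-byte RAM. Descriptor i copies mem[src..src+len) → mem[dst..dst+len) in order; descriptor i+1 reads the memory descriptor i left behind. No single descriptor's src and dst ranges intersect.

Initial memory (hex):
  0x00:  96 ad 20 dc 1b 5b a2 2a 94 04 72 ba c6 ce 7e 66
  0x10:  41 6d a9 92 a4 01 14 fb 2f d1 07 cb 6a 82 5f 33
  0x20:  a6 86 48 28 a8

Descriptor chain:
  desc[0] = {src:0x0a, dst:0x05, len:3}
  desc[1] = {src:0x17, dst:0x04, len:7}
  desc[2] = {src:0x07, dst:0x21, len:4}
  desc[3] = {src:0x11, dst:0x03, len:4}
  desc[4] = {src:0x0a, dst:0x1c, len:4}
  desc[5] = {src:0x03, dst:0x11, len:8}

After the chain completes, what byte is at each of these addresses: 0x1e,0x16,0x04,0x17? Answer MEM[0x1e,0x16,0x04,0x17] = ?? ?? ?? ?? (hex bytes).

[0] 0x0a->0x05 len=3 : 72 ba c6
[1] 0x17->0x04 len=7 : fb 2f d1 07 cb 6a 82
[2] 0x07->0x21 len=4 : 07 cb 6a 82
[3] 0x11->0x03 len=4 : 6d a9 92 a4
[4] 0x0a->0x1c len=4 : 82 ba c6 ce
[5] 0x03->0x11 len=8 : 6d a9 92 a4 07 cb 6a 82
query mem[0x1e]=0xc6, mem[0x16]=0xcb, mem[0x04]=0xa9, mem[0x17]=0x6a

MEM[0x1e,0x16,0x04,0x17] = c6 cb a9 6a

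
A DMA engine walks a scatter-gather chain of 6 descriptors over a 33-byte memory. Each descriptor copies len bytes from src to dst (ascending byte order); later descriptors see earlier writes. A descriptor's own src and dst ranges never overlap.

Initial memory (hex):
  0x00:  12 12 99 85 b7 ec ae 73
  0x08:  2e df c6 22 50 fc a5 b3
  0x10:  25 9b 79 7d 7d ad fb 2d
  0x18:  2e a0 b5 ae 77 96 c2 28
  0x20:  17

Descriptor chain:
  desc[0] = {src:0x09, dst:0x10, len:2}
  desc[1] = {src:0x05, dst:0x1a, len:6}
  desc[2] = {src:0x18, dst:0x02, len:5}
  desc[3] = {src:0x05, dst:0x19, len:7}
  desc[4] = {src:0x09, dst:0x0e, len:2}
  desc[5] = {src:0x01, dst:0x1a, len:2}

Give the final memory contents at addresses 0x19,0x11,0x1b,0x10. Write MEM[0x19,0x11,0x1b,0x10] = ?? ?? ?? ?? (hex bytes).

MEM[0x19,0x11,0x1b,0x10] = ae c6 2e df

[0] 0x09->0x10 len=2 : df c6
[1] 0x05->0x1a len=6 : ec ae 73 2e df c6
[2] 0x18->0x02 len=5 : 2e a0 ec ae 73
[3] 0x05->0x19 len=7 : ae 73 73 2e df c6 22
[4] 0x09->0x0e len=2 : df c6
[5] 0x01->0x1a len=2 : 12 2e
query mem[0x19]=0xae, mem[0x11]=0xc6, mem[0x1b]=0x2e, mem[0x10]=0xdf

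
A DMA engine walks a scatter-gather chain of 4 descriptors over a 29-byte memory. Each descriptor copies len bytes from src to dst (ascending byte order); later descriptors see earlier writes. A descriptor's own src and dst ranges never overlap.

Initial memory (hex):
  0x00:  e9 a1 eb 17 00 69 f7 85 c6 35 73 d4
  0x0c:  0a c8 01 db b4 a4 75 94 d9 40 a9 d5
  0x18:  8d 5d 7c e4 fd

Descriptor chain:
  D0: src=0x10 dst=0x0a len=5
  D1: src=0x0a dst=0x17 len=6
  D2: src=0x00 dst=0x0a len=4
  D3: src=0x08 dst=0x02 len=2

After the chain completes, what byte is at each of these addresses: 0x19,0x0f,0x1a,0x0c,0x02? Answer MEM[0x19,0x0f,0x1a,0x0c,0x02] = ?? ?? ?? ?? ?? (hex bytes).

#0 dst[0x0a+5] := {0xb4,0xa4,0x75,0x94,0xd9}
#1 dst[0x17+6] := {0xb4,0xa4,0x75,0x94,0xd9,0xdb}
#2 dst[0x0a+4] := {0xe9,0xa1,0xeb,0x17}
#3 dst[0x02+2] := {0xc6,0x35}
query mem[0x19]=0x75, mem[0x0f]=0xdb, mem[0x1a]=0x94, mem[0x0c]=0xeb, mem[0x02]=0xc6

MEM[0x19,0x0f,0x1a,0x0c,0x02] = 75 db 94 eb c6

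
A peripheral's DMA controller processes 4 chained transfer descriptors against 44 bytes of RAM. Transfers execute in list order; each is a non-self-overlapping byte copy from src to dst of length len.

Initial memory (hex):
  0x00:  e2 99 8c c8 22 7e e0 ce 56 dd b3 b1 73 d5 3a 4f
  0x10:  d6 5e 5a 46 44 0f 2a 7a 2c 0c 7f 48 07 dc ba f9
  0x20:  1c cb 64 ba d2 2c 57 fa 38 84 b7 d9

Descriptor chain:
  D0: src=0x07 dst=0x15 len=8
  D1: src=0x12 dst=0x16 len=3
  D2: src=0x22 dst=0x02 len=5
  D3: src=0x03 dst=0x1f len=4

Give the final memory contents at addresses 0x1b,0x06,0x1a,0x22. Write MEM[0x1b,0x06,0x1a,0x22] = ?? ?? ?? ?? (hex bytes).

MEM[0x1b,0x06,0x1a,0x22] = d5 57 73 57

#0 dst[0x15+8] := {0xce,0x56,0xdd,0xb3,0xb1,0x73,0xd5,0x3a}
#1 dst[0x16+3] := {0x5a,0x46,0x44}
#2 dst[0x02+5] := {0x64,0xba,0xd2,0x2c,0x57}
#3 dst[0x1f+4] := {0xba,0xd2,0x2c,0x57}
query mem[0x1b]=0xd5, mem[0x06]=0x57, mem[0x1a]=0x73, mem[0x22]=0x57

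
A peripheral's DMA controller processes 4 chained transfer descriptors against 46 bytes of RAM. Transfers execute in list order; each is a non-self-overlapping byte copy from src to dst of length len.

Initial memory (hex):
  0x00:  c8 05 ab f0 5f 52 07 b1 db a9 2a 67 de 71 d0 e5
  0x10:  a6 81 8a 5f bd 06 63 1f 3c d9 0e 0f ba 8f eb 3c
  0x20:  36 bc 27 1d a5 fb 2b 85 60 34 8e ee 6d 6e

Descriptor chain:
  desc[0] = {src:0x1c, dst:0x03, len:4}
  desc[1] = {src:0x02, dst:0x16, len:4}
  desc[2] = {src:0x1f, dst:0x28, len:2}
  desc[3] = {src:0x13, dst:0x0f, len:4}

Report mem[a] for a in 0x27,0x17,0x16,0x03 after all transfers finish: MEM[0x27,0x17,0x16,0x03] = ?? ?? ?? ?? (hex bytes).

D0: mem[0x03..0x06] <- [ba 8f eb 3c]
D1: mem[0x16..0x19] <- [ab ba 8f eb]
D2: mem[0x28..0x29] <- [3c 36]
D3: mem[0x0f..0x12] <- [5f bd 06 ab]
query mem[0x27]=0x85, mem[0x17]=0xba, mem[0x16]=0xab, mem[0x03]=0xba

MEM[0x27,0x17,0x16,0x03] = 85 ba ab ba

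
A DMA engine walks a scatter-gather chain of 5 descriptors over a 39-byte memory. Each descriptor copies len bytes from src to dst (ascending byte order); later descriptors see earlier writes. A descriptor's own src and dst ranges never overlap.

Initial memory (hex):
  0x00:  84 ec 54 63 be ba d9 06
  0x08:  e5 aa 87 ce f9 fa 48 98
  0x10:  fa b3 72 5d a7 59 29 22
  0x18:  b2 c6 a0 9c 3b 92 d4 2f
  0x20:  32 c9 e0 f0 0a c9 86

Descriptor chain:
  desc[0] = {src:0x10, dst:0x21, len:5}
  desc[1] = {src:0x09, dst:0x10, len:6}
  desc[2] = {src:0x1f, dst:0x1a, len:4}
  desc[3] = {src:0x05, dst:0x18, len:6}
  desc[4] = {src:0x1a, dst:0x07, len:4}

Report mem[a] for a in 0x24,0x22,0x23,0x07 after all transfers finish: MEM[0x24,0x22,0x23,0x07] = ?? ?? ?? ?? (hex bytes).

MEM[0x24,0x22,0x23,0x07] = 5d b3 72 06

#0 dst[0x21+5] := {0xfa,0xb3,0x72,0x5d,0xa7}
#1 dst[0x10+6] := {0xaa,0x87,0xce,0xf9,0xfa,0x48}
#2 dst[0x1a+4] := {0x2f,0x32,0xfa,0xb3}
#3 dst[0x18+6] := {0xba,0xd9,0x06,0xe5,0xaa,0x87}
#4 dst[0x07+4] := {0x06,0xe5,0xaa,0x87}
query mem[0x24]=0x5d, mem[0x22]=0xb3, mem[0x23]=0x72, mem[0x07]=0x06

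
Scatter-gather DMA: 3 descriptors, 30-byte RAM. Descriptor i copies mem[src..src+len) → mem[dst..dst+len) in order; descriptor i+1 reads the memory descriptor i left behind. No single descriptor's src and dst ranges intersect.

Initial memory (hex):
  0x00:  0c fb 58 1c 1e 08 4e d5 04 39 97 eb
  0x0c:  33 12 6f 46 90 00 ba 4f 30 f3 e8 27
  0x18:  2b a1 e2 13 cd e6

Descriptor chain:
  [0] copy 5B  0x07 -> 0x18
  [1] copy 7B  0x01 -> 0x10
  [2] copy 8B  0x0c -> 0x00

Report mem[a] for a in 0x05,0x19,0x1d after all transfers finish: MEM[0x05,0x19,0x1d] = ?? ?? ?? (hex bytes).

  after D0: wrote 5B at 0x18 = d5043997eb
  after D1: wrote 7B at 0x10 = fb581c1e084ed5
  after D2: wrote 8B at 0x00 = 33126f46fb581c1e
query mem[0x05]=0x58, mem[0x19]=0x04, mem[0x1d]=0xe6

MEM[0x05,0x19,0x1d] = 58 04 e6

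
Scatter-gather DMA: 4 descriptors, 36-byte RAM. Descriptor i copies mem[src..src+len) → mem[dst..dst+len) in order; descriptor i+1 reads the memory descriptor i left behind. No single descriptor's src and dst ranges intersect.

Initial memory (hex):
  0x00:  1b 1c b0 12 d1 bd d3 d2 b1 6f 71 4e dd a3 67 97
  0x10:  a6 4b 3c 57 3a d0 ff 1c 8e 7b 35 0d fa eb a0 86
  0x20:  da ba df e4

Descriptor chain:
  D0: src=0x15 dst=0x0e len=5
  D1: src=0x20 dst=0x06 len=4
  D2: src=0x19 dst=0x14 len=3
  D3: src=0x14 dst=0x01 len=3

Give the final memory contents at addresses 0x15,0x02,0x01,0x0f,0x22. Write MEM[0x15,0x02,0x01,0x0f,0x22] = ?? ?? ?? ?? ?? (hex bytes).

#0 dst[0x0e+5] := {0xd0,0xff,0x1c,0x8e,0x7b}
#1 dst[0x06+4] := {0xda,0xba,0xdf,0xe4}
#2 dst[0x14+3] := {0x7b,0x35,0x0d}
#3 dst[0x01+3] := {0x7b,0x35,0x0d}
query mem[0x15]=0x35, mem[0x02]=0x35, mem[0x01]=0x7b, mem[0x0f]=0xff, mem[0x22]=0xdf

MEM[0x15,0x02,0x01,0x0f,0x22] = 35 35 7b ff df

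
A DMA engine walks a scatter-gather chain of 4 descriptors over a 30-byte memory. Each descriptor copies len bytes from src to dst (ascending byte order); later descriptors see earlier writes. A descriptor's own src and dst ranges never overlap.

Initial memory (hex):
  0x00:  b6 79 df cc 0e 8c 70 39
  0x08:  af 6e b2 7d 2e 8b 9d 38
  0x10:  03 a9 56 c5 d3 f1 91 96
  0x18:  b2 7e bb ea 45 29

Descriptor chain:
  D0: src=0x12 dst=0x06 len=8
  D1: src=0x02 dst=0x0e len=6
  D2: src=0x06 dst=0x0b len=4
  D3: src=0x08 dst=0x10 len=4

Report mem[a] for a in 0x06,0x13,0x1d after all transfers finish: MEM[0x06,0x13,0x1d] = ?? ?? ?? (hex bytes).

MEM[0x06,0x13,0x1d] = 56 56 29

#0 dst[0x06+8] := {0x56,0xc5,0xd3,0xf1,0x91,0x96,0xb2,0x7e}
#1 dst[0x0e+6] := {0xdf,0xcc,0x0e,0x8c,0x56,0xc5}
#2 dst[0x0b+4] := {0x56,0xc5,0xd3,0xf1}
#3 dst[0x10+4] := {0xd3,0xf1,0x91,0x56}
query mem[0x06]=0x56, mem[0x13]=0x56, mem[0x1d]=0x29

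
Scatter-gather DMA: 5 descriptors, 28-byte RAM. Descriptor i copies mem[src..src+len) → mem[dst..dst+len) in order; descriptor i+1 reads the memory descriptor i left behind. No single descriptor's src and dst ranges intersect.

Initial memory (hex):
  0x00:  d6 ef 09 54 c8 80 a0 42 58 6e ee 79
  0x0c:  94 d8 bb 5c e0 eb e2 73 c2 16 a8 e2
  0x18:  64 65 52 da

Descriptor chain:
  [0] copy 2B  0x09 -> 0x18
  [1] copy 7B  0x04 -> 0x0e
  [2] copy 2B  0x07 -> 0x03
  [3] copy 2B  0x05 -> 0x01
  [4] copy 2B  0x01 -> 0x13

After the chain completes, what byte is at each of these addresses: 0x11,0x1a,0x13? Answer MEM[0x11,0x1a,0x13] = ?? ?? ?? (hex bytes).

MEM[0x11,0x1a,0x13] = 42 52 80

#0 dst[0x18+2] := {0x6e,0xee}
#1 dst[0x0e+7] := {0xc8,0x80,0xa0,0x42,0x58,0x6e,0xee}
#2 dst[0x03+2] := {0x42,0x58}
#3 dst[0x01+2] := {0x80,0xa0}
#4 dst[0x13+2] := {0x80,0xa0}
query mem[0x11]=0x42, mem[0x1a]=0x52, mem[0x13]=0x80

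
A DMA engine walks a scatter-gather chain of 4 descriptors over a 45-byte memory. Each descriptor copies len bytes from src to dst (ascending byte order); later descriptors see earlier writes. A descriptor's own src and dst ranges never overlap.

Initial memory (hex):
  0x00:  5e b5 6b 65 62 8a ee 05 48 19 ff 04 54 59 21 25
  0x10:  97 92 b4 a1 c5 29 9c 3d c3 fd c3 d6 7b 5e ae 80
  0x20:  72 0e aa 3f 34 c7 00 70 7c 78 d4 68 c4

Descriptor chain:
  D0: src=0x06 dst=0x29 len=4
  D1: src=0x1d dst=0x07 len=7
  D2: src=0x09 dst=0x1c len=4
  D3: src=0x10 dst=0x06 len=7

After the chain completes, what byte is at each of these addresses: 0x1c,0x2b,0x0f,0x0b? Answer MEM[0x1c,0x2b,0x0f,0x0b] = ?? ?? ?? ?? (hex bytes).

MEM[0x1c,0x2b,0x0f,0x0b] = 80 48 25 29

D0: mem[0x29..0x2c] <- [ee 05 48 19]
D1: mem[0x07..0x0d] <- [5e ae 80 72 0e aa 3f]
D2: mem[0x1c..0x1f] <- [80 72 0e aa]
D3: mem[0x06..0x0c] <- [97 92 b4 a1 c5 29 9c]
query mem[0x1c]=0x80, mem[0x2b]=0x48, mem[0x0f]=0x25, mem[0x0b]=0x29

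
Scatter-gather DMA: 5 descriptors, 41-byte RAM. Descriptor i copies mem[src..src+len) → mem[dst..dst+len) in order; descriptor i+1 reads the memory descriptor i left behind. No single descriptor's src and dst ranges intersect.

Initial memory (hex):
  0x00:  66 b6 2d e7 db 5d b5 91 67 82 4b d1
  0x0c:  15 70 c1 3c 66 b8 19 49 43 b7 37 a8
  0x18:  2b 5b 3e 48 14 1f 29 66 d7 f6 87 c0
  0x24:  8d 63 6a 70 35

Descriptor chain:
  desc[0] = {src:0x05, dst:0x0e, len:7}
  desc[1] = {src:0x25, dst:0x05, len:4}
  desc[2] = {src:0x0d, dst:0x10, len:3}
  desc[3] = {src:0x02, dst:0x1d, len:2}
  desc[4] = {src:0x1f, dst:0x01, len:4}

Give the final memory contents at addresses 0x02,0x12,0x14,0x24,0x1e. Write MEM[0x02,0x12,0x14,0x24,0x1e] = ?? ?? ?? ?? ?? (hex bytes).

MEM[0x02,0x12,0x14,0x24,0x1e] = d7 b5 d1 8d e7

  after D0: wrote 7B at 0x0e = 5db59167824bd1
  after D1: wrote 4B at 0x05 = 636a7035
  after D2: wrote 3B at 0x10 = 705db5
  after D3: wrote 2B at 0x1d = 2de7
  after D4: wrote 4B at 0x01 = 66d7f687
query mem[0x02]=0xd7, mem[0x12]=0xb5, mem[0x14]=0xd1, mem[0x24]=0x8d, mem[0x1e]=0xe7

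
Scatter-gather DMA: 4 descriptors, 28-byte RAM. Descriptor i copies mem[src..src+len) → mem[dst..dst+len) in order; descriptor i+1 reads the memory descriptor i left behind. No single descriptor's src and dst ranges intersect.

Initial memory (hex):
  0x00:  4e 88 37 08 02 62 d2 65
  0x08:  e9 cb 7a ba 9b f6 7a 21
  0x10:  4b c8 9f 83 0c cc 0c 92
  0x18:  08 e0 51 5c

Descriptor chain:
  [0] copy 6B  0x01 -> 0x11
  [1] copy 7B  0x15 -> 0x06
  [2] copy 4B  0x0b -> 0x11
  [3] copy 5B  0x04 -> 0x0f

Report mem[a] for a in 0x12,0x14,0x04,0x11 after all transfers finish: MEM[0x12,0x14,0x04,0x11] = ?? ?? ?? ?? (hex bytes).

MEM[0x12,0x14,0x04,0x11] = d2 7a 02 62

D0: mem[0x11..0x16] <- [88 37 08 02 62 d2]
D1: mem[0x06..0x0c] <- [62 d2 92 08 e0 51 5c]
D2: mem[0x11..0x14] <- [51 5c f6 7a]
D3: mem[0x0f..0x13] <- [02 62 62 d2 92]
query mem[0x12]=0xd2, mem[0x14]=0x7a, mem[0x04]=0x02, mem[0x11]=0x62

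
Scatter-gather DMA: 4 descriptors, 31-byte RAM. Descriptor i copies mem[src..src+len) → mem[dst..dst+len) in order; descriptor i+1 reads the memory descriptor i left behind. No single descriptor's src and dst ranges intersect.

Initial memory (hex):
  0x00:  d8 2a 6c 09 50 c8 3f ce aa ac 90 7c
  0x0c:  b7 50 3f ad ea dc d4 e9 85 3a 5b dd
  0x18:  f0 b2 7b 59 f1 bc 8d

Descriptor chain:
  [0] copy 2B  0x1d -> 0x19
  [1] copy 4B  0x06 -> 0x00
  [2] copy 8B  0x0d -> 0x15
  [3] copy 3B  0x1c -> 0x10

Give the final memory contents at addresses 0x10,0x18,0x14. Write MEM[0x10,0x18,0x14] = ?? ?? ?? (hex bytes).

D0: mem[0x19..0x1a] <- [bc 8d]
D1: mem[0x00..0x03] <- [3f ce aa ac]
D2: mem[0x15..0x1c] <- [50 3f ad ea dc d4 e9 85]
D3: mem[0x10..0x12] <- [85 bc 8d]
query mem[0x10]=0x85, mem[0x18]=0xea, mem[0x14]=0x85

MEM[0x10,0x18,0x14] = 85 ea 85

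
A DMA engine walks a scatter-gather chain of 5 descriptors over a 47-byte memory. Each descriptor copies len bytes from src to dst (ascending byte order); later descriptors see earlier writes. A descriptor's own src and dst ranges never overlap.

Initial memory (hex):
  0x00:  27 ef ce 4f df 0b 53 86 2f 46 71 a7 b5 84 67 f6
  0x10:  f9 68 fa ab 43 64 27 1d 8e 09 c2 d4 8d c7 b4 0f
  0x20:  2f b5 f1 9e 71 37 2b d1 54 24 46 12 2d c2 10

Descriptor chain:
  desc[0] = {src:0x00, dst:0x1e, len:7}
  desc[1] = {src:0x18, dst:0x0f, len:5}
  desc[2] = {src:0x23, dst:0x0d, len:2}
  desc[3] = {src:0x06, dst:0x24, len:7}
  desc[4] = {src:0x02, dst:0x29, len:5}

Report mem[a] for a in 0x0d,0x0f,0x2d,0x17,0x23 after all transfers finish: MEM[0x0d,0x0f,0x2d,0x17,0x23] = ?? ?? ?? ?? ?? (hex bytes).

MEM[0x0d,0x0f,0x2d,0x17,0x23] = 0b 8e 53 1d 0b

#0 dst[0x1e+7] := {0x27,0xef,0xce,0x4f,0xdf,0x0b,0x53}
#1 dst[0x0f+5] := {0x8e,0x09,0xc2,0xd4,0x8d}
#2 dst[0x0d+2] := {0x0b,0x53}
#3 dst[0x24+7] := {0x53,0x86,0x2f,0x46,0x71,0xa7,0xb5}
#4 dst[0x29+5] := {0xce,0x4f,0xdf,0x0b,0x53}
query mem[0x0d]=0x0b, mem[0x0f]=0x8e, mem[0x2d]=0x53, mem[0x17]=0x1d, mem[0x23]=0x0b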